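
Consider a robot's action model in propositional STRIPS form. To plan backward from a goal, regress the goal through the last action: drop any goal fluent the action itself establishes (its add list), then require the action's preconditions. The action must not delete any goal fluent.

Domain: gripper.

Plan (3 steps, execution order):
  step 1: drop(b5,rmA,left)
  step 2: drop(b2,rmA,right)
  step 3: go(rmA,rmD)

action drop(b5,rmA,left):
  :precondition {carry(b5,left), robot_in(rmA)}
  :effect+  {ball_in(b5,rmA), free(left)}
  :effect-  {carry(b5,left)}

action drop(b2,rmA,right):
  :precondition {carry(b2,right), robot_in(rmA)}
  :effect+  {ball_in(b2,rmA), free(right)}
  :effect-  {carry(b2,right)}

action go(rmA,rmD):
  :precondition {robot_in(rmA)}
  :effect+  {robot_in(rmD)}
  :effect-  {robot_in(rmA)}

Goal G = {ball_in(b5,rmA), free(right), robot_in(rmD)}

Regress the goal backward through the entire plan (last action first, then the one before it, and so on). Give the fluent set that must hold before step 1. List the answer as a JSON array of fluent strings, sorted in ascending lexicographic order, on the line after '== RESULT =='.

Regress step by step:
  through step 3 (go(rmA,rmD)): drop {robot_in(rmD)}, keep {ball_in(b5,rmA), free(right)}, require {robot_in(rmA)}
    → {ball_in(b5,rmA), free(right), robot_in(rmA)}
  through step 2 (drop(b2,rmA,right)): drop {free(right)}, keep {ball_in(b5,rmA), robot_in(rmA)}, require {carry(b2,right), robot_in(rmA)}
    → {ball_in(b5,rmA), carry(b2,right), robot_in(rmA)}
  through step 1 (drop(b5,rmA,left)): drop {ball_in(b5,rmA)}, keep {carry(b2,right), robot_in(rmA)}, require {carry(b5,left), robot_in(rmA)}
    → {carry(b2,right), carry(b5,left), robot_in(rmA)}

== RESULT ==
["carry(b2,right)", "carry(b5,left)", "robot_in(rmA)"]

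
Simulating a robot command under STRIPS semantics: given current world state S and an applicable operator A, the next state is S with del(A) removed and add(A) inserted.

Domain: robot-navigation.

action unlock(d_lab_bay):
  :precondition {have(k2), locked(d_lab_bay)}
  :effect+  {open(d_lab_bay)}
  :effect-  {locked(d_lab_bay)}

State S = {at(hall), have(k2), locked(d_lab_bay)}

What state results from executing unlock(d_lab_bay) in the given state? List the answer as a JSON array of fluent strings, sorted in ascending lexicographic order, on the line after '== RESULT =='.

Compute (S \ del) ∪ add:
  pre ⊆ S: {have(k2), locked(d_lab_bay)} ⊆ S  — applicable
  S \ del = {at(hall), have(k2)}
  ∪ add   = {at(hall), have(k2), open(d_lab_bay)}

== RESULT ==
["at(hall)", "have(k2)", "open(d_lab_bay)"]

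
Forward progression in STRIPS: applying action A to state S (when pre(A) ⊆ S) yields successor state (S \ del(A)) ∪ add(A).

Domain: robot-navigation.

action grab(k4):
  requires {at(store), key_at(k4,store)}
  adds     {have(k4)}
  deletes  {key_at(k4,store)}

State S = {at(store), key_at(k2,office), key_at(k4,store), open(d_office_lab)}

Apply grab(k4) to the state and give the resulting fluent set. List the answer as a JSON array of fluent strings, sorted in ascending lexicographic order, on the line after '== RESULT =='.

Compute (S \ del) ∪ add:
  pre ⊆ S: {at(store), key_at(k4,store)} ⊆ S  — applicable
  S \ del = {at(store), key_at(k2,office), open(d_office_lab)}
  ∪ add   = {at(store), have(k4), key_at(k2,office), open(d_office_lab)}

== RESULT ==
["at(store)", "have(k4)", "key_at(k2,office)", "open(d_office_lab)"]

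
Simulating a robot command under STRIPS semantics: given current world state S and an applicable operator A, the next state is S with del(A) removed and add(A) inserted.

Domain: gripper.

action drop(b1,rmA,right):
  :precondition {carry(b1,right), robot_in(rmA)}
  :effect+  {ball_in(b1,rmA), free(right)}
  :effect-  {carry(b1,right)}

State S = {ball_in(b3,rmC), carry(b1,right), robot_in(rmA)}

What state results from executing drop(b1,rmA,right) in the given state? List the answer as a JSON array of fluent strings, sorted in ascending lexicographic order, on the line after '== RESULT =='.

Progress:
  pre ⊆ S: {carry(b1,right), robot_in(rmA)} ⊆ S  — applicable
  S \ del = {ball_in(b3,rmC), robot_in(rmA)}
  ∪ add   = {ball_in(b1,rmA), ball_in(b3,rmC), free(right), robot_in(rmA)}

== RESULT ==
["ball_in(b1,rmA)", "ball_in(b3,rmC)", "free(right)", "robot_in(rmA)"]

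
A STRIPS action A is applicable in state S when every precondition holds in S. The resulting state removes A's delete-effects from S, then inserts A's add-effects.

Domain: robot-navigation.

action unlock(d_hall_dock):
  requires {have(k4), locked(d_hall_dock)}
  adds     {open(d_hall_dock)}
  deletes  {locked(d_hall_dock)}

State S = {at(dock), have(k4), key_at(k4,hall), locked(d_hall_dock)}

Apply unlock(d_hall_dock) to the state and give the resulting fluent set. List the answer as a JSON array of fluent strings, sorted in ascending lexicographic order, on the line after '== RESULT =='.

Progress:
  pre ⊆ S: {have(k4), locked(d_hall_dock)} ⊆ S  — applicable
  S \ del = {at(dock), have(k4), key_at(k4,hall)}
  ∪ add   = {at(dock), have(k4), key_at(k4,hall), open(d_hall_dock)}

== RESULT ==
["at(dock)", "have(k4)", "key_at(k4,hall)", "open(d_hall_dock)"]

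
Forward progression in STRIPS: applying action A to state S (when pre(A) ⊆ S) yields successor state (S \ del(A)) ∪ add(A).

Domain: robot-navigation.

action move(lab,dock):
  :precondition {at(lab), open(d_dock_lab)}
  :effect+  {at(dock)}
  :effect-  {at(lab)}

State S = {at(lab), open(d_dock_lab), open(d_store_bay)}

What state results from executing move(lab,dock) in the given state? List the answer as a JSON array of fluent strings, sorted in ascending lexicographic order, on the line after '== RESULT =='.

Progress:
  pre ⊆ S: {at(lab), open(d_dock_lab)} ⊆ S  — applicable
  S \ del = {open(d_dock_lab), open(d_store_bay)}
  ∪ add   = {at(dock), open(d_dock_lab), open(d_store_bay)}

== RESULT ==
["at(dock)", "open(d_dock_lab)", "open(d_store_bay)"]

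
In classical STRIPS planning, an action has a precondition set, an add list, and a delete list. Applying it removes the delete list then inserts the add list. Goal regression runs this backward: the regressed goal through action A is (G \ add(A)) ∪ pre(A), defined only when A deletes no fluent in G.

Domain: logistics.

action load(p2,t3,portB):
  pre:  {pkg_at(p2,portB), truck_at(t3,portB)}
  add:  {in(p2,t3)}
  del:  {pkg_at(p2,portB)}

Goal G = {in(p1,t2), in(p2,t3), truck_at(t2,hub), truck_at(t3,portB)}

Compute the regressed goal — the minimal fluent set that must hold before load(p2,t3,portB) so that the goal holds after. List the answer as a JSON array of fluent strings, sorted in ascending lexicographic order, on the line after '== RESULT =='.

Compute (G \ add) ∪ pre:
  G ∩ del = {}  (empty — regression defined)
  G \ add = {in(p1,t2), in(p2,t3), truck_at(t2,hub), truck_at(t3,portB)} \ {in(p2,t3)} = {in(p1,t2), truck_at(t2,hub), truck_at(t3,portB)}
  ∪ pre   = {in(p1,t2), truck_at(t2,hub), truck_at(t3,portB)} ∪ {pkg_at(p2,portB), truck_at(t3,portB)}
          = {in(p1,t2), pkg_at(p2,portB), truck_at(t2,hub), truck_at(t3,portB)}

== RESULT ==
["in(p1,t2)", "pkg_at(p2,portB)", "truck_at(t2,hub)", "truck_at(t3,portB)"]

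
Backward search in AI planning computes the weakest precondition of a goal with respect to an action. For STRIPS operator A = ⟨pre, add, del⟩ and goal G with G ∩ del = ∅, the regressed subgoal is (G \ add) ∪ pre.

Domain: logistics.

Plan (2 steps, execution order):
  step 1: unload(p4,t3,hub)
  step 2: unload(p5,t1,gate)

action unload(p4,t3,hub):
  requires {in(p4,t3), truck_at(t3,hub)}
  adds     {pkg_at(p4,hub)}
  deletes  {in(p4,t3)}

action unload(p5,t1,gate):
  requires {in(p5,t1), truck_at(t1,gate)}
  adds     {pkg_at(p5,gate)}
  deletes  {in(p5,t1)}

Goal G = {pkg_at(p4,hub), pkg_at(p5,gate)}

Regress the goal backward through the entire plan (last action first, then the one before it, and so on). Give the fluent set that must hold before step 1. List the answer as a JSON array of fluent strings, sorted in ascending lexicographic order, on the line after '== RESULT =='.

Regress step by step:
  through step 2 (unload(p5,t1,gate)): drop {pkg_at(p5,gate)}, keep {pkg_at(p4,hub)}, require {in(p5,t1), truck_at(t1,gate)}
    → {in(p5,t1), pkg_at(p4,hub), truck_at(t1,gate)}
  through step 1 (unload(p4,t3,hub)): drop {pkg_at(p4,hub)}, keep {in(p5,t1), truck_at(t1,gate)}, require {in(p4,t3), truck_at(t3,hub)}
    → {in(p4,t3), in(p5,t1), truck_at(t1,gate), truck_at(t3,hub)}

== RESULT ==
["in(p4,t3)", "in(p5,t1)", "truck_at(t1,gate)", "truck_at(t3,hub)"]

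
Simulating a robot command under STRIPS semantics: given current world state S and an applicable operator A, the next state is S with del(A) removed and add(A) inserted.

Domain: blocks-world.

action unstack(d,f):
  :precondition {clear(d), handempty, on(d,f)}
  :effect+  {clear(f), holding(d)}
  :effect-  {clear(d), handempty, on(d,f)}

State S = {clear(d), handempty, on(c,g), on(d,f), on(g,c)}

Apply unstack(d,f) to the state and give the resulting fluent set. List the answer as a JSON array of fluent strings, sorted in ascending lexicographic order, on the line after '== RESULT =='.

Progress:
  pre ⊆ S: {clear(d), handempty, on(d,f)} ⊆ S  — applicable
  S \ del = {on(c,g), on(g,c)}
  ∪ add   = {clear(f), holding(d), on(c,g), on(g,c)}

== RESULT ==
["clear(f)", "holding(d)", "on(c,g)", "on(g,c)"]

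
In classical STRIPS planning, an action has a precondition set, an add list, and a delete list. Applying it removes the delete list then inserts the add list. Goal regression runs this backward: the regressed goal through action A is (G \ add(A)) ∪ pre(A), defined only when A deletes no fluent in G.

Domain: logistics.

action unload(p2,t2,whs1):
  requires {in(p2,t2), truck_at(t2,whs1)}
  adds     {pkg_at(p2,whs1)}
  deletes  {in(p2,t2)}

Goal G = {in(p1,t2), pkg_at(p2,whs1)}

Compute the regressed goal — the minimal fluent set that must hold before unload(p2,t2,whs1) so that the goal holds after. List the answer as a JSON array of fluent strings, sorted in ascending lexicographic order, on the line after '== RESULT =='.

Regress:
  G ∩ del = {}  (empty — regression defined)
  G \ add = {in(p1,t2), pkg_at(p2,whs1)} \ {pkg_at(p2,whs1)} = {in(p1,t2)}
  ∪ pre   = {in(p1,t2)} ∪ {in(p2,t2), truck_at(t2,whs1)}
          = {in(p1,t2), in(p2,t2), truck_at(t2,whs1)}

== RESULT ==
["in(p1,t2)", "in(p2,t2)", "truck_at(t2,whs1)"]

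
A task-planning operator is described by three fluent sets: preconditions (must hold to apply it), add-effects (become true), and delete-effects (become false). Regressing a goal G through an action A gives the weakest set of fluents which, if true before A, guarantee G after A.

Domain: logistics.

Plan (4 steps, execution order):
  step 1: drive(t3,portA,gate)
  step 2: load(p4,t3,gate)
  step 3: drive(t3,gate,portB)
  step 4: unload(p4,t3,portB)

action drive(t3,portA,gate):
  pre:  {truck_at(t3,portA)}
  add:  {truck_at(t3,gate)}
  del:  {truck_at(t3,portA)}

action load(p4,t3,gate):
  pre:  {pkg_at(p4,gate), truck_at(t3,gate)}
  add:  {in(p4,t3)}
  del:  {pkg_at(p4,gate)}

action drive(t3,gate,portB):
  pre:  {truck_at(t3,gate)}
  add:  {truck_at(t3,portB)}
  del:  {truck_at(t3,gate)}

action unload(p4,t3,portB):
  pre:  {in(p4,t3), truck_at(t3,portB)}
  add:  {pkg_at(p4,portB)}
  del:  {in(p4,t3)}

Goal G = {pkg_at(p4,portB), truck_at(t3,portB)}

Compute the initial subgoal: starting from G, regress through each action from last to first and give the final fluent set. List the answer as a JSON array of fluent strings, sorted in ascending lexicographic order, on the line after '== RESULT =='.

Work backward from the goal:
  through step 4 (unload(p4,t3,portB)): drop {pkg_at(p4,portB)}, keep {truck_at(t3,portB)}, require {in(p4,t3), truck_at(t3,portB)}
    → {in(p4,t3), truck_at(t3,portB)}
  through step 3 (drive(t3,gate,portB)): drop {truck_at(t3,portB)}, keep {in(p4,t3)}, require {truck_at(t3,gate)}
    → {in(p4,t3), truck_at(t3,gate)}
  through step 2 (load(p4,t3,gate)): drop {in(p4,t3)}, keep {truck_at(t3,gate)}, require {pkg_at(p4,gate), truck_at(t3,gate)}
    → {pkg_at(p4,gate), truck_at(t3,gate)}
  through step 1 (drive(t3,portA,gate)): drop {truck_at(t3,gate)}, keep {pkg_at(p4,gate)}, require {truck_at(t3,portA)}
    → {pkg_at(p4,gate), truck_at(t3,portA)}

== RESULT ==
["pkg_at(p4,gate)", "truck_at(t3,portA)"]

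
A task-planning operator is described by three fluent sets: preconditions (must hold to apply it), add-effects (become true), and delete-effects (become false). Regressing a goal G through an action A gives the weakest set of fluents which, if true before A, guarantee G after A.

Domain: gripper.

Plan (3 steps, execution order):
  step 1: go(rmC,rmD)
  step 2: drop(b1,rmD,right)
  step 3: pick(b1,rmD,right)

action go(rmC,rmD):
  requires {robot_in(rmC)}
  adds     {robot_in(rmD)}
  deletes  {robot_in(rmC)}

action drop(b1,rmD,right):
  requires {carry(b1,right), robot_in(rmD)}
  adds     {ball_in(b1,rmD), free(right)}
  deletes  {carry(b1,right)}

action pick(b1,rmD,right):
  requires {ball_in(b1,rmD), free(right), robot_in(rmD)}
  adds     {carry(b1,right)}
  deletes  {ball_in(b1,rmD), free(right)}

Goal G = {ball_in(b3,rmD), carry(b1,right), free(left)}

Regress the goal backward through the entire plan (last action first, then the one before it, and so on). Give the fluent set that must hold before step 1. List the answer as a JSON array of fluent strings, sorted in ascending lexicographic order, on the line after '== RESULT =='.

Regress step by step:
  through step 3 (pick(b1,rmD,right)): drop {carry(b1,right)}, keep {ball_in(b3,rmD), free(left)}, require {ball_in(b1,rmD), free(right), robot_in(rmD)}
    → {ball_in(b1,rmD), ball_in(b3,rmD), free(left), free(right), robot_in(rmD)}
  through step 2 (drop(b1,rmD,right)): drop {ball_in(b1,rmD), free(right)}, keep {ball_in(b3,rmD), free(left), robot_in(rmD)}, require {carry(b1,right), robot_in(rmD)}
    → {ball_in(b3,rmD), carry(b1,right), free(left), robot_in(rmD)}
  through step 1 (go(rmC,rmD)): drop {robot_in(rmD)}, keep {ball_in(b3,rmD), carry(b1,right), free(left)}, require {robot_in(rmC)}
    → {ball_in(b3,rmD), carry(b1,right), free(left), robot_in(rmC)}

== RESULT ==
["ball_in(b3,rmD)", "carry(b1,right)", "free(left)", "robot_in(rmC)"]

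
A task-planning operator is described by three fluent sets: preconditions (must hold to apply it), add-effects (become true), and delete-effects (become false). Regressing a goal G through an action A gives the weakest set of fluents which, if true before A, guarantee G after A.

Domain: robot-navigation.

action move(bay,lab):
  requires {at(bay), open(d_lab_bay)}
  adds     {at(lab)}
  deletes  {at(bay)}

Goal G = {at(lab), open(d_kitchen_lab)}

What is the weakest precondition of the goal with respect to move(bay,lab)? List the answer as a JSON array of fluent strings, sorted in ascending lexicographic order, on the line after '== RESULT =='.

Regress:
  G ∩ del = {}  (empty — regression defined)
  G \ add = {at(lab), open(d_kitchen_lab)} \ {at(lab)} = {open(d_kitchen_lab)}
  ∪ pre   = {open(d_kitchen_lab)} ∪ {at(bay), open(d_lab_bay)}
          = {at(bay), open(d_kitchen_lab), open(d_lab_bay)}

== RESULT ==
["at(bay)", "open(d_kitchen_lab)", "open(d_lab_bay)"]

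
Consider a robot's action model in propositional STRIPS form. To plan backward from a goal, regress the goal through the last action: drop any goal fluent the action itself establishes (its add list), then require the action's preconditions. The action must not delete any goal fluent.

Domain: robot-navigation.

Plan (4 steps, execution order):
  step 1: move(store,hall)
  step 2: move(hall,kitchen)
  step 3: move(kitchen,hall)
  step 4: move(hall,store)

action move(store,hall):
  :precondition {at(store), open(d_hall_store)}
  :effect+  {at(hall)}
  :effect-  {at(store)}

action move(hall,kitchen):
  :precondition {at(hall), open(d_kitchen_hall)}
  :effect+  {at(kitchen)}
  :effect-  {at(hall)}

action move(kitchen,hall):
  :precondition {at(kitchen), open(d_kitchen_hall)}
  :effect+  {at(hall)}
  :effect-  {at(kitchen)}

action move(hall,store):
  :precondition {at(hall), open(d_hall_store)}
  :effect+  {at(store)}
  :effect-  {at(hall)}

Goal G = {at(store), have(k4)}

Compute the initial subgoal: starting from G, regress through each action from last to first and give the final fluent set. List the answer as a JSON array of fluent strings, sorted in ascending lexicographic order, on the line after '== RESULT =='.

Regress step by step:
  through step 4 (move(hall,store)): drop {at(store)}, keep {have(k4)}, require {at(hall), open(d_hall_store)}
    → {at(hall), have(k4), open(d_hall_store)}
  through step 3 (move(kitchen,hall)): drop {at(hall)}, keep {have(k4), open(d_hall_store)}, require {at(kitchen), open(d_kitchen_hall)}
    → {at(kitchen), have(k4), open(d_hall_store), open(d_kitchen_hall)}
  through step 2 (move(hall,kitchen)): drop {at(kitchen)}, keep {have(k4), open(d_hall_store), open(d_kitchen_hall)}, require {at(hall), open(d_kitchen_hall)}
    → {at(hall), have(k4), open(d_hall_store), open(d_kitchen_hall)}
  through step 1 (move(store,hall)): drop {at(hall)}, keep {have(k4), open(d_hall_store), open(d_kitchen_hall)}, require {at(store), open(d_hall_store)}
    → {at(store), have(k4), open(d_hall_store), open(d_kitchen_hall)}

== RESULT ==
["at(store)", "have(k4)", "open(d_hall_store)", "open(d_kitchen_hall)"]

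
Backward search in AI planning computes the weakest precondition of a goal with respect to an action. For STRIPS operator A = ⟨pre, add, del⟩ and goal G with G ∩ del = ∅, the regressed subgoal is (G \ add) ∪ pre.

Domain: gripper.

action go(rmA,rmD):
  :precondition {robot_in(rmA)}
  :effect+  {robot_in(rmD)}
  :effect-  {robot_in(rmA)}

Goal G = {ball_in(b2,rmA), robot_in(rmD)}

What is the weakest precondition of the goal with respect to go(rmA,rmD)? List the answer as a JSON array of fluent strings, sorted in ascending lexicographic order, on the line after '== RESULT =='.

Compute (G \ add) ∪ pre:
  G ∩ del = {}  (empty — regression defined)
  G \ add = {ball_in(b2,rmA), robot_in(rmD)} \ {robot_in(rmD)} = {ball_in(b2,rmA)}
  ∪ pre   = {ball_in(b2,rmA)} ∪ {robot_in(rmA)}
          = {ball_in(b2,rmA), robot_in(rmA)}

== RESULT ==
["ball_in(b2,rmA)", "robot_in(rmA)"]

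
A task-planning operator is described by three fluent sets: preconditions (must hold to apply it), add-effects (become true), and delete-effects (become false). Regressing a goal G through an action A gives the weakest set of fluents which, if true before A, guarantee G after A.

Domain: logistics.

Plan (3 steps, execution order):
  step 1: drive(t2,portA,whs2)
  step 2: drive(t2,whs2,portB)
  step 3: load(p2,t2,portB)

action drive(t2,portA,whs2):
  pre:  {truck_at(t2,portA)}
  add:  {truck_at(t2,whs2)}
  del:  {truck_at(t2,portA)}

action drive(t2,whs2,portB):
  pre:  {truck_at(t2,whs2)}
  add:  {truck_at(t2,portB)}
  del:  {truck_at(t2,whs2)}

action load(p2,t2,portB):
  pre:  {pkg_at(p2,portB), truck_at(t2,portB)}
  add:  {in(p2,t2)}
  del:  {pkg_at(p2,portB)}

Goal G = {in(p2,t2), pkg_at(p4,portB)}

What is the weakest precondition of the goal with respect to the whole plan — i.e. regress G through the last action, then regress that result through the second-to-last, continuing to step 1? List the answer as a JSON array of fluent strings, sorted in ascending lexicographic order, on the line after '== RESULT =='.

Work backward from the goal:
  through step 3 (load(p2,t2,portB)): drop {in(p2,t2)}, keep {pkg_at(p4,portB)}, require {pkg_at(p2,portB), truck_at(t2,portB)}
    → {pkg_at(p2,portB), pkg_at(p4,portB), truck_at(t2,portB)}
  through step 2 (drive(t2,whs2,portB)): drop {truck_at(t2,portB)}, keep {pkg_at(p2,portB), pkg_at(p4,portB)}, require {truck_at(t2,whs2)}
    → {pkg_at(p2,portB), pkg_at(p4,portB), truck_at(t2,whs2)}
  through step 1 (drive(t2,portA,whs2)): drop {truck_at(t2,whs2)}, keep {pkg_at(p2,portB), pkg_at(p4,portB)}, require {truck_at(t2,portA)}
    → {pkg_at(p2,portB), pkg_at(p4,portB), truck_at(t2,portA)}

== RESULT ==
["pkg_at(p2,portB)", "pkg_at(p4,portB)", "truck_at(t2,portA)"]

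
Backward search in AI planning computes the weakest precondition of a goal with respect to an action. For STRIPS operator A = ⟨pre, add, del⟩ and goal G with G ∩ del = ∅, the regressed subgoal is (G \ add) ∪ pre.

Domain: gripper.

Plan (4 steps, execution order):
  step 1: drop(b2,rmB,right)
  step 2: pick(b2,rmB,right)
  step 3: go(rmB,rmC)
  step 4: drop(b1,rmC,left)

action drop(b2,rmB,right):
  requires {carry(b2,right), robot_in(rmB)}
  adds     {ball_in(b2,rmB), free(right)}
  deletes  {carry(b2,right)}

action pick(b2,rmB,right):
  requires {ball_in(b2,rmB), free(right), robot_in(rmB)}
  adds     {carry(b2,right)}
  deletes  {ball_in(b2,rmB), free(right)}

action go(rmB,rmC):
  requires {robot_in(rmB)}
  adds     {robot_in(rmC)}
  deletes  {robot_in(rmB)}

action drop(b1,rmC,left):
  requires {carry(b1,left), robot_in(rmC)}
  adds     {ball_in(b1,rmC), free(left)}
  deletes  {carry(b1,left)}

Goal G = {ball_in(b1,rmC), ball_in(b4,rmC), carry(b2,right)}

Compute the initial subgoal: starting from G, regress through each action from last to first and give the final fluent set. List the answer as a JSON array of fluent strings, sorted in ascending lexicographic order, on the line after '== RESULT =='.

Work backward from the goal:
  through step 4 (drop(b1,rmC,left)): drop {ball_in(b1,rmC)}, keep {ball_in(b4,rmC), carry(b2,right)}, require {carry(b1,left), robot_in(rmC)}
    → {ball_in(b4,rmC), carry(b1,left), carry(b2,right), robot_in(rmC)}
  through step 3 (go(rmB,rmC)): drop {robot_in(rmC)}, keep {ball_in(b4,rmC), carry(b1,left), carry(b2,right)}, require {robot_in(rmB)}
    → {ball_in(b4,rmC), carry(b1,left), carry(b2,right), robot_in(rmB)}
  through step 2 (pick(b2,rmB,right)): drop {carry(b2,right)}, keep {ball_in(b4,rmC), carry(b1,left), robot_in(rmB)}, require {ball_in(b2,rmB), free(right), robot_in(rmB)}
    → {ball_in(b2,rmB), ball_in(b4,rmC), carry(b1,left), free(right), robot_in(rmB)}
  through step 1 (drop(b2,rmB,right)): drop {ball_in(b2,rmB), free(right)}, keep {ball_in(b4,rmC), carry(b1,left), robot_in(rmB)}, require {carry(b2,right), robot_in(rmB)}
    → {ball_in(b4,rmC), carry(b1,left), carry(b2,right), robot_in(rmB)}

== RESULT ==
["ball_in(b4,rmC)", "carry(b1,left)", "carry(b2,right)", "robot_in(rmB)"]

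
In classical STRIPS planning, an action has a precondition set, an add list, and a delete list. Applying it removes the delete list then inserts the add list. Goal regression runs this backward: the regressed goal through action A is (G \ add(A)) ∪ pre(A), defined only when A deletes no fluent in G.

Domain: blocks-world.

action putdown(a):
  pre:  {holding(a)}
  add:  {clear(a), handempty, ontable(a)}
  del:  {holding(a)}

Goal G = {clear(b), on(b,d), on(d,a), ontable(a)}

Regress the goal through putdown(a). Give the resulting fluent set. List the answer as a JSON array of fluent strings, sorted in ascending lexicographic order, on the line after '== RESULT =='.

Regress:
  G ∩ del = {}  (empty — regression defined)
  G \ add = {clear(b), on(b,d), on(d,a), ontable(a)} \ {clear(a), handempty, ontable(a)} = {clear(b), on(b,d), on(d,a)}
  ∪ pre   = {clear(b), on(b,d), on(d,a)} ∪ {holding(a)}
          = {clear(b), holding(a), on(b,d), on(d,a)}

== RESULT ==
["clear(b)", "holding(a)", "on(b,d)", "on(d,a)"]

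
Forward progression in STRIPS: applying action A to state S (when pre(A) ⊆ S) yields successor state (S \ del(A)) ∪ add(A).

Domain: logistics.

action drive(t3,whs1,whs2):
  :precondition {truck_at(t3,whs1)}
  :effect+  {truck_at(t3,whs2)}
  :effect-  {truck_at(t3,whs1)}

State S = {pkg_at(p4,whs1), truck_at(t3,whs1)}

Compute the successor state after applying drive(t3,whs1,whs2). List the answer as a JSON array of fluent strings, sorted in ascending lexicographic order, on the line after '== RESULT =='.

Progress:
  pre ⊆ S: {truck_at(t3,whs1)} ⊆ S  — applicable
  S \ del = {pkg_at(p4,whs1)}
  ∪ add   = {pkg_at(p4,whs1), truck_at(t3,whs2)}

== RESULT ==
["pkg_at(p4,whs1)", "truck_at(t3,whs2)"]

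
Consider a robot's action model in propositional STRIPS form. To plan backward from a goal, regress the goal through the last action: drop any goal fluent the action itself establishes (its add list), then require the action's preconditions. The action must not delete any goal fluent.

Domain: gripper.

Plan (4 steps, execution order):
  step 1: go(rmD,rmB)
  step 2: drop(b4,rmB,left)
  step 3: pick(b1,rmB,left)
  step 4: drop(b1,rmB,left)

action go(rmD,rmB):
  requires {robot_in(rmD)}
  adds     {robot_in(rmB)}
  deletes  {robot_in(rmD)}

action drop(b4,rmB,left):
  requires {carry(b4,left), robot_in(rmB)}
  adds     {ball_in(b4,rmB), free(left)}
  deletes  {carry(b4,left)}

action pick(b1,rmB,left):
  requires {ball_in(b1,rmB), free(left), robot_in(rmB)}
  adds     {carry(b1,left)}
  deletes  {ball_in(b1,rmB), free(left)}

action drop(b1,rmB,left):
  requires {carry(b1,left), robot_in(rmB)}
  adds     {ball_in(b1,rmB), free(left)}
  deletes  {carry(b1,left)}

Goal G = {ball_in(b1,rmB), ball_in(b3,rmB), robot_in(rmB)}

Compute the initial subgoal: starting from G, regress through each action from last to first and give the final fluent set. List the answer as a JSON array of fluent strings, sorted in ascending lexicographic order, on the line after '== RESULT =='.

Regress step by step:
  through step 4 (drop(b1,rmB,left)): drop {ball_in(b1,rmB)}, keep {ball_in(b3,rmB), robot_in(rmB)}, require {carry(b1,left), robot_in(rmB)}
    → {ball_in(b3,rmB), carry(b1,left), robot_in(rmB)}
  through step 3 (pick(b1,rmB,left)): drop {carry(b1,left)}, keep {ball_in(b3,rmB), robot_in(rmB)}, require {ball_in(b1,rmB), free(left), robot_in(rmB)}
    → {ball_in(b1,rmB), ball_in(b3,rmB), free(left), robot_in(rmB)}
  through step 2 (drop(b4,rmB,left)): drop {free(left)}, keep {ball_in(b1,rmB), ball_in(b3,rmB), robot_in(rmB)}, require {carry(b4,left), robot_in(rmB)}
    → {ball_in(b1,rmB), ball_in(b3,rmB), carry(b4,left), robot_in(rmB)}
  through step 1 (go(rmD,rmB)): drop {robot_in(rmB)}, keep {ball_in(b1,rmB), ball_in(b3,rmB), carry(b4,left)}, require {robot_in(rmD)}
    → {ball_in(b1,rmB), ball_in(b3,rmB), carry(b4,left), robot_in(rmD)}

== RESULT ==
["ball_in(b1,rmB)", "ball_in(b3,rmB)", "carry(b4,left)", "robot_in(rmD)"]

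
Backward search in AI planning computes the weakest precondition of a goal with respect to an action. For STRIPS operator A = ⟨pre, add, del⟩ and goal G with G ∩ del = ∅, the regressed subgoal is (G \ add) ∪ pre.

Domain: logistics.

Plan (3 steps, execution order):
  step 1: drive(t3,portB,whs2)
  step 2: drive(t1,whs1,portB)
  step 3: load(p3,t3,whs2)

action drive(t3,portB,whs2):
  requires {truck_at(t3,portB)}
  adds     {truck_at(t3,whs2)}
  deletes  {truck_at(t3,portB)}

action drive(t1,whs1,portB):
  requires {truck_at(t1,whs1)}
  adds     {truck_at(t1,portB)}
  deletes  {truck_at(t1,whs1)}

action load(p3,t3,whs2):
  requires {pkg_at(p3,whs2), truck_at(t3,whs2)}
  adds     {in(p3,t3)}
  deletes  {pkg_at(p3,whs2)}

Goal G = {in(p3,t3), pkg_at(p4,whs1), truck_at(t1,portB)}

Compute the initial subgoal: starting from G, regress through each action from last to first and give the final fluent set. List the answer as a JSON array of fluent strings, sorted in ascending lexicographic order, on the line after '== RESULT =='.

Regress step by step:
  through step 3 (load(p3,t3,whs2)): drop {in(p3,t3)}, keep {pkg_at(p4,whs1), truck_at(t1,portB)}, require {pkg_at(p3,whs2), truck_at(t3,whs2)}
    → {pkg_at(p3,whs2), pkg_at(p4,whs1), truck_at(t1,portB), truck_at(t3,whs2)}
  through step 2 (drive(t1,whs1,portB)): drop {truck_at(t1,portB)}, keep {pkg_at(p3,whs2), pkg_at(p4,whs1), truck_at(t3,whs2)}, require {truck_at(t1,whs1)}
    → {pkg_at(p3,whs2), pkg_at(p4,whs1), truck_at(t1,whs1), truck_at(t3,whs2)}
  through step 1 (drive(t3,portB,whs2)): drop {truck_at(t3,whs2)}, keep {pkg_at(p3,whs2), pkg_at(p4,whs1), truck_at(t1,whs1)}, require {truck_at(t3,portB)}
    → {pkg_at(p3,whs2), pkg_at(p4,whs1), truck_at(t1,whs1), truck_at(t3,portB)}

== RESULT ==
["pkg_at(p3,whs2)", "pkg_at(p4,whs1)", "truck_at(t1,whs1)", "truck_at(t3,portB)"]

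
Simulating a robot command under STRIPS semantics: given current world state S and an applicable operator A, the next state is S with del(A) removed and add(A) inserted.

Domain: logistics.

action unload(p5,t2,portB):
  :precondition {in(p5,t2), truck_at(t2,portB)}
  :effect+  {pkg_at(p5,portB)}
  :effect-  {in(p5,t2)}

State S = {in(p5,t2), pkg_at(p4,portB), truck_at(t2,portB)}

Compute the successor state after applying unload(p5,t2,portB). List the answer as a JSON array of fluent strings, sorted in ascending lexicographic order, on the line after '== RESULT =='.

Progress:
  pre ⊆ S: {in(p5,t2), truck_at(t2,portB)} ⊆ S  — applicable
  S \ del = {pkg_at(p4,portB), truck_at(t2,portB)}
  ∪ add   = {pkg_at(p4,portB), pkg_at(p5,portB), truck_at(t2,portB)}

== RESULT ==
["pkg_at(p4,portB)", "pkg_at(p5,portB)", "truck_at(t2,portB)"]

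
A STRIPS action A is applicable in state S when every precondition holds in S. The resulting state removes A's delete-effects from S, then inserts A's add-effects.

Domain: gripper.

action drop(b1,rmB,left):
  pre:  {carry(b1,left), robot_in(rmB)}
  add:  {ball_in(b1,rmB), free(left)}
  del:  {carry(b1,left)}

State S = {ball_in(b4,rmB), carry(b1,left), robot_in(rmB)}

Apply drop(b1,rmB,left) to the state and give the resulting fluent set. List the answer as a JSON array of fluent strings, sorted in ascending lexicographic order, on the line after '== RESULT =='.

Compute (S \ del) ∪ add:
  pre ⊆ S: {carry(b1,left), robot_in(rmB)} ⊆ S  — applicable
  S \ del = {ball_in(b4,rmB), robot_in(rmB)}
  ∪ add   = {ball_in(b1,rmB), ball_in(b4,rmB), free(left), robot_in(rmB)}

== RESULT ==
["ball_in(b1,rmB)", "ball_in(b4,rmB)", "free(left)", "robot_in(rmB)"]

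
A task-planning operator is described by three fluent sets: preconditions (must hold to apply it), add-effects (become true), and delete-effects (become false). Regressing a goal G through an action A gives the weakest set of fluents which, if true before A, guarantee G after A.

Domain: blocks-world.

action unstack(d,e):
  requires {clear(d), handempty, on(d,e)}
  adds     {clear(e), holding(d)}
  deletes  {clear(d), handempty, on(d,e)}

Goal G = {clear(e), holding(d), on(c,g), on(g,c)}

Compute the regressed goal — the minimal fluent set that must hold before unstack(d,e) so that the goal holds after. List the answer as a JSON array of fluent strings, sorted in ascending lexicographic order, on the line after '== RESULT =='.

Compute (G \ add) ∪ pre:
  G ∩ del = {}  (empty — regression defined)
  G \ add = {clear(e), holding(d), on(c,g), on(g,c)} \ {clear(e), holding(d)} = {on(c,g), on(g,c)}
  ∪ pre   = {on(c,g), on(g,c)} ∪ {clear(d), handempty, on(d,e)}
          = {clear(d), handempty, on(c,g), on(d,e), on(g,c)}

== RESULT ==
["clear(d)", "handempty", "on(c,g)", "on(d,e)", "on(g,c)"]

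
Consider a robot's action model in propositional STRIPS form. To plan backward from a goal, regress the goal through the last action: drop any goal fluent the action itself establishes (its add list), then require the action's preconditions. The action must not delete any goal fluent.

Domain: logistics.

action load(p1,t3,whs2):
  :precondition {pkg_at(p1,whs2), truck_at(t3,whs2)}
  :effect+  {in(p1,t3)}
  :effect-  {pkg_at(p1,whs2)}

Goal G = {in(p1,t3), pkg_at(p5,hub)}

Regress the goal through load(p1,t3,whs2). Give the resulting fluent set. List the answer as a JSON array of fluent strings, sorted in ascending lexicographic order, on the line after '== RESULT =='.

Regress:
  G ∩ del = {}  (empty — regression defined)
  G \ add = {in(p1,t3), pkg_at(p5,hub)} \ {in(p1,t3)} = {pkg_at(p5,hub)}
  ∪ pre   = {pkg_at(p5,hub)} ∪ {pkg_at(p1,whs2), truck_at(t3,whs2)}
          = {pkg_at(p1,whs2), pkg_at(p5,hub), truck_at(t3,whs2)}

== RESULT ==
["pkg_at(p1,whs2)", "pkg_at(p5,hub)", "truck_at(t3,whs2)"]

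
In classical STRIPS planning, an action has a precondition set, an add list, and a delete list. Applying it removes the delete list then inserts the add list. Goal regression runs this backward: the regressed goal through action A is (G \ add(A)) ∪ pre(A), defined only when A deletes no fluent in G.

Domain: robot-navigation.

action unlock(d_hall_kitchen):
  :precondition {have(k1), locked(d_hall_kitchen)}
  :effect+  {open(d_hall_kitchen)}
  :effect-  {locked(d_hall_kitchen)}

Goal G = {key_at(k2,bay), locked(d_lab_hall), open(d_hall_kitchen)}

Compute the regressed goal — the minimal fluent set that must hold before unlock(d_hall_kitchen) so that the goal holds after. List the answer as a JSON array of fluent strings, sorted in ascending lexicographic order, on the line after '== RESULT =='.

Compute (G \ add) ∪ pre:
  G ∩ del = {}  (empty — regression defined)
  G \ add = {key_at(k2,bay), locked(d_lab_hall), open(d_hall_kitchen)} \ {open(d_hall_kitchen)} = {key_at(k2,bay), locked(d_lab_hall)}
  ∪ pre   = {key_at(k2,bay), locked(d_lab_hall)} ∪ {have(k1), locked(d_hall_kitchen)}
          = {have(k1), key_at(k2,bay), locked(d_hall_kitchen), locked(d_lab_hall)}

== RESULT ==
["have(k1)", "key_at(k2,bay)", "locked(d_hall_kitchen)", "locked(d_lab_hall)"]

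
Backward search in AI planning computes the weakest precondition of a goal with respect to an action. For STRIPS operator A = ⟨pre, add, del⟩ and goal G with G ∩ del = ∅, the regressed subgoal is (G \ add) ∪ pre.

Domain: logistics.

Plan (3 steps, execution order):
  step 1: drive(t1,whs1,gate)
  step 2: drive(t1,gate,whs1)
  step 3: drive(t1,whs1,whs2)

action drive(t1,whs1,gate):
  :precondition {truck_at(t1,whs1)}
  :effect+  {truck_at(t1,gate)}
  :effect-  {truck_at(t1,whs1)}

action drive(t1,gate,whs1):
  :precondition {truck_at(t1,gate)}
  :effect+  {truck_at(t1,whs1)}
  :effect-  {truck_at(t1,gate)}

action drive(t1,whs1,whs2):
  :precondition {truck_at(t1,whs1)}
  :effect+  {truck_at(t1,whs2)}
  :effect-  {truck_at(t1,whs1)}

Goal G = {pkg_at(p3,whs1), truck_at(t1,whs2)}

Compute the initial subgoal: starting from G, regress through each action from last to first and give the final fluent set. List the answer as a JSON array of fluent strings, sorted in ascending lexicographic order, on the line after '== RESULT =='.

Regress step by step:
  through step 3 (drive(t1,whs1,whs2)): drop {truck_at(t1,whs2)}, keep {pkg_at(p3,whs1)}, require {truck_at(t1,whs1)}
    → {pkg_at(p3,whs1), truck_at(t1,whs1)}
  through step 2 (drive(t1,gate,whs1)): drop {truck_at(t1,whs1)}, keep {pkg_at(p3,whs1)}, require {truck_at(t1,gate)}
    → {pkg_at(p3,whs1), truck_at(t1,gate)}
  through step 1 (drive(t1,whs1,gate)): drop {truck_at(t1,gate)}, keep {pkg_at(p3,whs1)}, require {truck_at(t1,whs1)}
    → {pkg_at(p3,whs1), truck_at(t1,whs1)}

== RESULT ==
["pkg_at(p3,whs1)", "truck_at(t1,whs1)"]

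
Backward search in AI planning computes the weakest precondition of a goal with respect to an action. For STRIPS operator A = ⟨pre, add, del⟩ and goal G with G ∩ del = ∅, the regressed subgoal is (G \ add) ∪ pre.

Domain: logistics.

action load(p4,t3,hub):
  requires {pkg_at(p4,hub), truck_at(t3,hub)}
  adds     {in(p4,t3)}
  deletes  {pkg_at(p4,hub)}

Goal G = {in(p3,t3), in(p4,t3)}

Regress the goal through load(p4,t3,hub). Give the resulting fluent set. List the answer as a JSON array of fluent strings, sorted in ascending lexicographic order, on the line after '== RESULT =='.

Regress:
  G ∩ del = {}  (empty — regression defined)
  G \ add = {in(p3,t3), in(p4,t3)} \ {in(p4,t3)} = {in(p3,t3)}
  ∪ pre   = {in(p3,t3)} ∪ {pkg_at(p4,hub), truck_at(t3,hub)}
          = {in(p3,t3), pkg_at(p4,hub), truck_at(t3,hub)}

== RESULT ==
["in(p3,t3)", "pkg_at(p4,hub)", "truck_at(t3,hub)"]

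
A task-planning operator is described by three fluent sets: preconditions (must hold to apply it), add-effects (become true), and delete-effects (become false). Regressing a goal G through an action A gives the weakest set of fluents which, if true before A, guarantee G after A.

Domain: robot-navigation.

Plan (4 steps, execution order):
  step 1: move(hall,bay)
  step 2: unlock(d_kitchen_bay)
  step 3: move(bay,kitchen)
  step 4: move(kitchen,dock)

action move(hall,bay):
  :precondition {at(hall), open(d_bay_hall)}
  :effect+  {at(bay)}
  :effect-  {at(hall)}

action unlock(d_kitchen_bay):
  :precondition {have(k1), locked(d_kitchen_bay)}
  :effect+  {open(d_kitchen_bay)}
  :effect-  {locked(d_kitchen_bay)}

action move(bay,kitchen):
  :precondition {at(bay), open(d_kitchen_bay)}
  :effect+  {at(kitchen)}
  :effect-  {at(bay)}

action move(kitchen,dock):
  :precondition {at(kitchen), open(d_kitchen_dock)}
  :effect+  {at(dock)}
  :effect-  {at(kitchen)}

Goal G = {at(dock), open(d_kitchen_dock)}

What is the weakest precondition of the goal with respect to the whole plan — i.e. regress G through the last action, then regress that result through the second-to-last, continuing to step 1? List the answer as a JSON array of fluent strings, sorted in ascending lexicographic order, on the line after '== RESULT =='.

Regress step by step:
  through step 4 (move(kitchen,dock)): drop {at(dock)}, keep {open(d_kitchen_dock)}, require {at(kitchen), open(d_kitchen_dock)}
    → {at(kitchen), open(d_kitchen_dock)}
  through step 3 (move(bay,kitchen)): drop {at(kitchen)}, keep {open(d_kitchen_dock)}, require {at(bay), open(d_kitchen_bay)}
    → {at(bay), open(d_kitchen_bay), open(d_kitchen_dock)}
  through step 2 (unlock(d_kitchen_bay)): drop {open(d_kitchen_bay)}, keep {at(bay), open(d_kitchen_dock)}, require {have(k1), locked(d_kitchen_bay)}
    → {at(bay), have(k1), locked(d_kitchen_bay), open(d_kitchen_dock)}
  through step 1 (move(hall,bay)): drop {at(bay)}, keep {have(k1), locked(d_kitchen_bay), open(d_kitchen_dock)}, require {at(hall), open(d_bay_hall)}
    → {at(hall), have(k1), locked(d_kitchen_bay), open(d_bay_hall), open(d_kitchen_dock)}

== RESULT ==
["at(hall)", "have(k1)", "locked(d_kitchen_bay)", "open(d_bay_hall)", "open(d_kitchen_dock)"]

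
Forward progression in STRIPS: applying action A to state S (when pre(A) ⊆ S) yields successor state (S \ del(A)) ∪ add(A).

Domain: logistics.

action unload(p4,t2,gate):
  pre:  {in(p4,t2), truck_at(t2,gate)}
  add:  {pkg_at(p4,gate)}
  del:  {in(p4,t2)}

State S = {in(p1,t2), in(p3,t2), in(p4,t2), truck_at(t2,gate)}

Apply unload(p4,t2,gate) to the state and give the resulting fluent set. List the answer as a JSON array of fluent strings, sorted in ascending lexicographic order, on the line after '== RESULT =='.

Compute (S \ del) ∪ add:
  pre ⊆ S: {in(p4,t2), truck_at(t2,gate)} ⊆ S  — applicable
  S \ del = {in(p1,t2), in(p3,t2), truck_at(t2,gate)}
  ∪ add   = {in(p1,t2), in(p3,t2), pkg_at(p4,gate), truck_at(t2,gate)}

== RESULT ==
["in(p1,t2)", "in(p3,t2)", "pkg_at(p4,gate)", "truck_at(t2,gate)"]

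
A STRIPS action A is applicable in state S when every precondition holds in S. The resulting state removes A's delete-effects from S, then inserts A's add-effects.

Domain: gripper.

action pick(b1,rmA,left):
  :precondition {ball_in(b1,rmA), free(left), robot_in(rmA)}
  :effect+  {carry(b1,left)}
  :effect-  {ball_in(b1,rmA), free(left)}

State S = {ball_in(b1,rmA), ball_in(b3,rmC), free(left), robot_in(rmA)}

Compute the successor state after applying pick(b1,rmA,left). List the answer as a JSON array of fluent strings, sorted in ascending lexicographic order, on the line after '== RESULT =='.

Progress:
  pre ⊆ S: {ball_in(b1,rmA), free(left), robot_in(rmA)} ⊆ S  — applicable
  S \ del = {ball_in(b3,rmC), robot_in(rmA)}
  ∪ add   = {ball_in(b3,rmC), carry(b1,left), robot_in(rmA)}

== RESULT ==
["ball_in(b3,rmC)", "carry(b1,left)", "robot_in(rmA)"]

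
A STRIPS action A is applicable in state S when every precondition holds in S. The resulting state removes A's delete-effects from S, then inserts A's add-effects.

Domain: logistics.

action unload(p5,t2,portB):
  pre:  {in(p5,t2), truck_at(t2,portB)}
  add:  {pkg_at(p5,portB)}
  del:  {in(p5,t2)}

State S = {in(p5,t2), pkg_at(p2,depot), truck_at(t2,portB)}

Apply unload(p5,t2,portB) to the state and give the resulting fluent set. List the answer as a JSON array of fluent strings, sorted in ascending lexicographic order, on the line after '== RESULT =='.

Compute (S \ del) ∪ add:
  pre ⊆ S: {in(p5,t2), truck_at(t2,portB)} ⊆ S  — applicable
  S \ del = {pkg_at(p2,depot), truck_at(t2,portB)}
  ∪ add   = {pkg_at(p2,depot), pkg_at(p5,portB), truck_at(t2,portB)}

== RESULT ==
["pkg_at(p2,depot)", "pkg_at(p5,portB)", "truck_at(t2,portB)"]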